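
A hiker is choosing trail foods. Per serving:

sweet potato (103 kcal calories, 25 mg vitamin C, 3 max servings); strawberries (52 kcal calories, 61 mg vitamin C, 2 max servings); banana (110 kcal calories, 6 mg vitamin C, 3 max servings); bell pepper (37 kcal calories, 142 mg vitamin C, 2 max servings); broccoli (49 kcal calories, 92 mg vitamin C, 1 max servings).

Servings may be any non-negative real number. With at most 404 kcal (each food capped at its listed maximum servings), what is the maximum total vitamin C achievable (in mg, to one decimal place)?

Vitamin C per kcal: bell pepper 3.838, broccoli 1.878, strawberries 1.173, sweet potato 0.2427, banana 0.05455.
Take 2 servings of bell pepper: uses 74 kcal, +284.0 mg vitamin C (running total 284.0 mg).
Take 1 serving of broccoli: uses 49 kcal, +92.0 mg vitamin C (running total 376.0 mg).
Take 2 servings of strawberries: uses 104 kcal, +122.0 mg vitamin C (running total 498.0 mg).
Take 1.718 servings of sweet potato: uses 177 kcal, +43.0 mg vitamin C (running total 541.0 mg).
Filling greedily by vitamin C-per-kcal is optimal for one linear limit, giving 541.0 mg.

541.0 mg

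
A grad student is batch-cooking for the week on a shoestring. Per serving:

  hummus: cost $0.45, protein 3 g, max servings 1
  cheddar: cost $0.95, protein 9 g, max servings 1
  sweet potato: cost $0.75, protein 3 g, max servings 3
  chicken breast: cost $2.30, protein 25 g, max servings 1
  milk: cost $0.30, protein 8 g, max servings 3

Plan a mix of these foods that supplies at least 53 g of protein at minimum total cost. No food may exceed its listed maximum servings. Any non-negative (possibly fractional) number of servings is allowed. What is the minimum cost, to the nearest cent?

Cost per g of protein: milk $0.0375, chicken breast $0.0920, cheddar $0.1056, hummus $0.1500, sweet potato $0.2500.
Take 3 servings of milk: +24.0 g protein for $0.90 (total $0.90, still need 29.0 g).
Take 1 serving of chicken breast: +25.0 g protein for $2.30 (total $3.20, still need 4.0 g).
Take 0.4444 servings of cheddar: +4.0 g protein for $0.42 (total $3.62, still need 0.0 g).
Filling from the cheapest source first is optimal under one linear minimum: $3.62.

$3.62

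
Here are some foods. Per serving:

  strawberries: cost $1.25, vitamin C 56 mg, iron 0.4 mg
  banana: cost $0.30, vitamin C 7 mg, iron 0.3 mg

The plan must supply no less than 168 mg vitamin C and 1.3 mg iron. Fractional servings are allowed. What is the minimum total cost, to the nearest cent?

strawberries only: max(168/56, 1.3/0.4) = 3.25 servings → $4.06.
banana only: max(168/7, 1.3/0.3) = 24 servings → $7.20.
strawberries + banana with both tight: 2.95 servings and 0.4 servings → $3.81.
Cheapest feasible corner: $3.81.

$3.81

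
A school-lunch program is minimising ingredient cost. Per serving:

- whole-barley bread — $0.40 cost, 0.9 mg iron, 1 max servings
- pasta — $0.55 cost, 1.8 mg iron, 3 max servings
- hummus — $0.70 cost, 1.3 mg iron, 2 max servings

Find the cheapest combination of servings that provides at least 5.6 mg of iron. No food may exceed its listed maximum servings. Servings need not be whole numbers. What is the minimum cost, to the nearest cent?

$1.74

Cost per mg of iron: pasta $0.3056, whole-barley bread $0.4444, hummus $0.5385.
Take 3 servings of pasta: +5.4 mg iron for $1.65 (total $1.65, still need 0.2 mg).
Take 0.2222 servings of whole-barley bread: +0.2 mg iron for $0.09 (total $1.74, still need 0.0 mg).
Greedy by cheapest-per-mg is optimal for a single linear constraint, so the minimum cost is $1.74.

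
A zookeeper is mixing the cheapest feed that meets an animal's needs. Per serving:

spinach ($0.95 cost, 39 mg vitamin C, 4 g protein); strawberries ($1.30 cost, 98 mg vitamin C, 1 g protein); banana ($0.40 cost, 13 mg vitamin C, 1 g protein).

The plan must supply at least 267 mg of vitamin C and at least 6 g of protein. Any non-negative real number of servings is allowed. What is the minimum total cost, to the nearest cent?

A basic optimal solution has at most two foods positive. Try each food alone and each pair with both targets met exactly.
spinach only: max(267/39, 6/4) = 6.846 servings → $6.50.
strawberries only: max(267/98, 6/1) = 6 servings → $7.80.
banana only: max(267/13, 6/1) = 20.54 servings → $8.22.
spinach + strawberries with both tight: 0.9093 servings and 2.363 servings → $3.94.
spinach + banana with both targets exact would need a negative amount; discard.
strawberries + banana with both tight: 2.224 servings and 3.776 servings → $4.40.
Cheapest feasible corner: $3.94.

$3.94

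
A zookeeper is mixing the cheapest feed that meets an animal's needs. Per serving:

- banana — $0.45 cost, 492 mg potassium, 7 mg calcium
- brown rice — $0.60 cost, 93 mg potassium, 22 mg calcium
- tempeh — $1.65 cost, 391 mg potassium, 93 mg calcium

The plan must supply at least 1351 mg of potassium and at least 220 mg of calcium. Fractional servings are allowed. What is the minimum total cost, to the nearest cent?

banana only: max(1351/492, 220/7) = 31.43 servings → $14.14.
brown rice only: max(1351/93, 220/22) = 14.53 servings → $8.72.
tempeh only: max(1351/391, 220/93) = 3.455 servings → $5.70.
banana + brown rice with both tight: 0.9104 servings and 9.71 servings → $6.24.
banana + tempeh with both tight: 0.9211 servings and 2.296 servings → $4.20.
brown rice + tempeh: the both-tight solution has a negative serving — not a feasible corner.
So the least-cost plan costs $4.20.

$4.20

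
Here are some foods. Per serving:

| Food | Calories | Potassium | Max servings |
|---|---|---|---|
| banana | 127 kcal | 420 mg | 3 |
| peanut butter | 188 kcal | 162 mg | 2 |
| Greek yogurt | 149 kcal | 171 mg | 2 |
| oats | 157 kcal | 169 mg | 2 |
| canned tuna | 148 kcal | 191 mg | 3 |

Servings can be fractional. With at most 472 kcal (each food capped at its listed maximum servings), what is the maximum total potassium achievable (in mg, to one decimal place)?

1377.4 mg

Potassium per kcal: banana 3.307, canned tuna 1.291, Greek yogurt 1.148, oats 1.076, peanut butter 0.8617.
Take 3 servings of banana: uses 381 kcal, +1260.0 mg potassium (running total 1260.0 mg).
Take 0.6149 servings of canned tuna: uses 91 kcal, +117.4 mg potassium (running total 1377.4 mg).
Filling greedily by potassium-per-kcal is optimal for one linear limit, giving 1377.4 mg.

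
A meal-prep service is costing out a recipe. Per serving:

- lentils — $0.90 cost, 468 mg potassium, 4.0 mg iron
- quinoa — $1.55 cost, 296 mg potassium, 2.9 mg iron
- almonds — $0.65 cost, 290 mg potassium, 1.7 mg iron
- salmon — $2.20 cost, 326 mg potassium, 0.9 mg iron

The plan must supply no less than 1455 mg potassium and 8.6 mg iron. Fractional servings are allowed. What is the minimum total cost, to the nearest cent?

$2.80

For a min-cost LP with two ≥-constraints, a basic feasible solution has at most two positive variables.
lentils only: max(1455/468, 8.6/4.0) = 3.109 servings → $2.80.
quinoa only: max(1455/296, 8.6/2.9) = 4.916 servings → $7.62.
almonds only: max(1455/290, 8.6/1.7) = 5.059 servings → $3.29.
salmon only: max(1455/326, 8.6/0.9) = 9.556 servings → $21.02.
lentils + quinoa with both targets exact would need a negative amount; discard.
lentils + almonds with both tight: 0.05626 servings and 4.926 servings → $3.25.
lentils + salmon with both tight: 1.692 servings and 2.034 servings → $6.00.
quinoa + almonds with both tight: 0.06069 servings and 4.955 servings → $3.32.
quinoa + salmon with both tight: 2.2 servings and 2.465 servings → $8.83.
almonds + salmon: intersection lies outside the first quadrant.
Cheapest feasible corner: $2.80.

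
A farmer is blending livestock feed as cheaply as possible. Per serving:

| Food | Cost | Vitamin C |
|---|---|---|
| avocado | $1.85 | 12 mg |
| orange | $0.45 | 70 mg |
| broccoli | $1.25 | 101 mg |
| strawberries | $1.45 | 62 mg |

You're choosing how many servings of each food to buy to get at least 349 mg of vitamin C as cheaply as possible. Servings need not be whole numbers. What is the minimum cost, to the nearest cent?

$2.24

Cost per mg of vitamin C: orange $0.0064, broccoli $0.0124, strawberries $0.0234, avocado $0.1542.
With no serving limits, use only orange: 349 mg / 70 mg = 4.986 servings × $0.45 = $2.24.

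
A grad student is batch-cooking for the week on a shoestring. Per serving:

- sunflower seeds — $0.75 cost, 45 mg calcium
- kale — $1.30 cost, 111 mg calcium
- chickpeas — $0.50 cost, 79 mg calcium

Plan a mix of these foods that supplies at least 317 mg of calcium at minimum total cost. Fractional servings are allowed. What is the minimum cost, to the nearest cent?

$2.01

Cost per mg of calcium: chickpeas $0.0063, kale $0.0117, sunflower seeds $0.0167.
With no serving limits, use only chickpeas: 317 mg / 79 mg = 4.013 servings × $0.50 = $2.01.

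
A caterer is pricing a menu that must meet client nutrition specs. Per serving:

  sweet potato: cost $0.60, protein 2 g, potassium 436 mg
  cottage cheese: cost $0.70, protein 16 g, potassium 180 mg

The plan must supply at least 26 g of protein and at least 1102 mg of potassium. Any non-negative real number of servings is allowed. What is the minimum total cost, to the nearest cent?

$2.14

Check every corner: each single food scaled to meet both minima, and each pair solved so both constraints bind.
sweet potato only: max(26/2, 1102/436) = 13 servings → $7.80.
cottage cheese only: max(26/16, 1102/180) = 6.122 servings → $4.29.
sweet potato + cottage cheese with both tight: 1.958 servings and 1.38 servings → $2.14.
Cheapest feasible corner: $2.14.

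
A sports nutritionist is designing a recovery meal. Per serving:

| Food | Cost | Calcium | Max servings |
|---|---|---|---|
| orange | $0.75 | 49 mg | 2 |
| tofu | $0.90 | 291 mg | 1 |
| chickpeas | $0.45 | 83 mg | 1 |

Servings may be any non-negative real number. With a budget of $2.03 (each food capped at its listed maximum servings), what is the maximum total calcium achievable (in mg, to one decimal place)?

418.4 mg

Calcium per dollar: tofu 323.3, chickpeas 184.4, orange 65.33.
Take 1 serving of tofu: spends $0.90, +291.0 mg calcium (running total 291.0 mg).
Take 1 serving of chickpeas: spends $0.45, +83.0 mg calcium (running total 374.0 mg).
Take 0.9067 servings of orange: spends $0.68, +44.4 mg calcium (running total 418.4 mg).
Filling greedily by calcium-per-dollar is optimal for one linear limit, giving 418.4 mg.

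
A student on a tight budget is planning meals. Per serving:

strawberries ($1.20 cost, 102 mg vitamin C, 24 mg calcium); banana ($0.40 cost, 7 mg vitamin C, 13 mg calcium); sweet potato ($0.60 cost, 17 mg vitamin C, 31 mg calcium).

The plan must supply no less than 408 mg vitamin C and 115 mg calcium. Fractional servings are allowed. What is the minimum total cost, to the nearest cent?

strawberries only: max(408/102, 115/24) = 4.792 servings → $5.75.
banana only: max(408/7, 115/13) = 58.29 servings → $23.31.
sweet potato only: max(408/17, 115/31) = 24 servings → $14.40.
strawberries + banana with both tight: 3.885 servings and 1.674 servings → $5.33.
strawberries + sweet potato with both tight: 3.883 servings and 0.7037 servings → $5.08.
banana + sweet potato with both targets exact would need a negative amount; discard.
So the least-cost plan costs $5.08.

$5.08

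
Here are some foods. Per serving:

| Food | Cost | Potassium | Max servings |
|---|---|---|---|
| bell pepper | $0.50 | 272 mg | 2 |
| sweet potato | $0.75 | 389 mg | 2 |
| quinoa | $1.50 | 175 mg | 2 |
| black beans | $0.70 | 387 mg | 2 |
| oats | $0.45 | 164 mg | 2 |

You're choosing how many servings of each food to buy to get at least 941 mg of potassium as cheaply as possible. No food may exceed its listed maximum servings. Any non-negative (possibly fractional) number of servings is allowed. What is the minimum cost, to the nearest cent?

$1.71

Cost per mg of potassium: black beans $0.0018, bell pepper $0.0018, sweet potato $0.0019, oats $0.0027, quinoa $0.0086.
Take 2 servings of black beans: +774.0 mg potassium for $1.40 (total $1.40, still need 167.0 mg).
Take 0.614 servings of bell pepper: +167.0 mg potassium for $0.31 (total $1.71, still need 0.0 mg).
Filling from the cheapest source first is optimal under one linear minimum: $1.71.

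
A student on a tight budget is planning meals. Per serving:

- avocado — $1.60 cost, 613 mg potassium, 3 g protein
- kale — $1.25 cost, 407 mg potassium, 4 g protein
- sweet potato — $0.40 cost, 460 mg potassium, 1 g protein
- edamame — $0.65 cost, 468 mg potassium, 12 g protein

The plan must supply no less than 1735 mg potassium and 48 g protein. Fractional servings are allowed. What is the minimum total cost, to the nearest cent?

$2.60

A basic optimal solution has at most two foods positive. Try each food alone and each pair with both targets met exactly.
avocado only: max(1735/613, 48/3) = 16 servings → $25.60.
kale only: max(1735/407, 48/4) = 12 servings → $15.00.
sweet potato only: max(1735/460, 48/1) = 48 servings → $19.20.
edamame only: max(1735/468, 48/12) = 4 servings → $2.60.
avocado + kale: intersection lies outside the first quadrant.
avocado + sweet potato with both targets exact would need a negative amount; discard.
avocado + edamame with both targets exact would need a negative amount; discard.
kale + sweet potato: intersection lies outside the first quadrant.
kale + edamame with both targets exact would need a negative amount; discard.
sweet potato + edamame: intersection lies outside the first quadrant.
Cheapest feasible corner: $2.60.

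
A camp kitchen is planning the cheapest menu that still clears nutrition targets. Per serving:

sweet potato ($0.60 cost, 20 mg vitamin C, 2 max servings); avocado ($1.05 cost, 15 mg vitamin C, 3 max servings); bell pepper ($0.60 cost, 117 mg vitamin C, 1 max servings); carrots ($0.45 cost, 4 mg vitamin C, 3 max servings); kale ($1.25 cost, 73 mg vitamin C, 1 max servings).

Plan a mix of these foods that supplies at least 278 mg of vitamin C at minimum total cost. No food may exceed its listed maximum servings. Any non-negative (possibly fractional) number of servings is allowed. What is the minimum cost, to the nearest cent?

$6.54

Cost per mg of vitamin C: bell pepper $0.0051, kale $0.0171, sweet potato $0.0300, avocado $0.0700, carrots $0.1125.
Take 1 serving of bell pepper: +117.0 mg vitamin C for $0.60 (total $0.60, still need 161.0 mg).
Take 1 serving of kale: +73.0 mg vitamin C for $1.25 (total $1.85, still need 88.0 mg).
Take 2 servings of sweet potato: +40.0 mg vitamin C for $1.20 (total $3.05, still need 48.0 mg).
Take 3 servings of avocado: +45.0 mg vitamin C for $3.15 (total $6.20, still need 3.0 mg).
Take 0.75 servings of carrots: +3.0 mg vitamin C for $0.34 (total $6.54, still need 0.0 mg).
Greedy by cheapest-per-mg is optimal for a single linear constraint, so the minimum cost is $6.54.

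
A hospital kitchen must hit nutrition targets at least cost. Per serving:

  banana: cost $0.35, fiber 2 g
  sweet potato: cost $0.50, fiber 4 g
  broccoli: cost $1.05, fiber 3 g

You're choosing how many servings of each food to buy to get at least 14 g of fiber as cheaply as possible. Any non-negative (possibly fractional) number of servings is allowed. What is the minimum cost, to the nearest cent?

$1.75

Cost per g of fiber: sweet potato $0.1250, banana $0.1750, broccoli $0.3500.
With no serving limits, use only sweet potato: 14 g / 4 g = 3.5 servings × $0.50 = $1.75.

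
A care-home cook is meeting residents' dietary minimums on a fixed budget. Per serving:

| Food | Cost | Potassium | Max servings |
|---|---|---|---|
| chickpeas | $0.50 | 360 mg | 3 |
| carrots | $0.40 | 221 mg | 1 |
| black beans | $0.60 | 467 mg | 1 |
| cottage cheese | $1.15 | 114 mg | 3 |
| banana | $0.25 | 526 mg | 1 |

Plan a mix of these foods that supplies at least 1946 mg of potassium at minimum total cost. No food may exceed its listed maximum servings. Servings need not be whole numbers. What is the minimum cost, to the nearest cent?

$2.17

Cost per mg of potassium: banana $0.0005, black beans $0.0013, chickpeas $0.0014, carrots $0.0018, cottage cheese $0.0101.
Take 1 serving of banana: +526.0 mg potassium for $0.25 (total $0.25, still need 1420.0 mg).
Take 1 serving of black beans: +467.0 mg potassium for $0.60 (total $0.85, still need 953.0 mg).
Take 2.647 servings of chickpeas: +953.0 mg potassium for $1.32 (total $2.17, still need 0.0 mg).
Filling from the cheapest source first is optimal under one linear minimum: $2.17.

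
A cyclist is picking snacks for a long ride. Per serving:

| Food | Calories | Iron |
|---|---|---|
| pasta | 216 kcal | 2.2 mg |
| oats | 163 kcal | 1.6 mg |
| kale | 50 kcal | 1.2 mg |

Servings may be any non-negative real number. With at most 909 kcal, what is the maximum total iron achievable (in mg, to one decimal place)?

21.8 mg

Iron per kcal: kale 0.024, pasta 0.01019, oats 0.009816.
With no serving limits, spend the whole calories allowance on kale: 909 kcal / 50 kcal × 1.2 mg = 21.8 mg.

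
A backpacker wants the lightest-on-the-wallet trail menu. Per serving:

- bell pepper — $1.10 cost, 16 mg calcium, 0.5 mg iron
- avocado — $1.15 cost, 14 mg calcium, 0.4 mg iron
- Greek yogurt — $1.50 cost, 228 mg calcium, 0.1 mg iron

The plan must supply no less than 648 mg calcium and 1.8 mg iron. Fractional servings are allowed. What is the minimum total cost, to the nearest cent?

This is a tiny linear program; its minimum lies at a vertex of the feasible set. List the vertices and price them.
bell pepper only: max(648/16, 1.8/0.5) = 40.5 servings → $44.55.
avocado only: max(648/14, 1.8/0.4) = 46.29 servings → $53.23.
Greek yogurt only: max(648/228, 1.8/0.1) = 18 servings → $27.00.
bell pepper + avocado: the both-tight solution has a negative serving — not a feasible corner.
bell pepper + Greek yogurt with both tight: 3.075 servings and 2.626 servings → $7.32.
avocado + Greek yogurt with both tight: 3.849 servings and 2.606 servings → $8.33.
So the least-cost plan costs $7.32.

$7.32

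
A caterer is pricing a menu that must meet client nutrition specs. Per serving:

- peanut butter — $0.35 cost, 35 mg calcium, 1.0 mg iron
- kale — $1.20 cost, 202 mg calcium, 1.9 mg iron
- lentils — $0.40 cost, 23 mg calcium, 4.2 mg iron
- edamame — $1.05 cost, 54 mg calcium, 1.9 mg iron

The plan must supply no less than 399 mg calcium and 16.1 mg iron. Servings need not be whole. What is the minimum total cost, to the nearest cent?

$3.19

An LP optimum is at a vertex; with two nutrient constraints at most two foods are used. Check each candidate.
peanut butter only: max(399/35, 16.1/1.0) = 16.1 servings → $5.63.
kale only: max(399/202, 16.1/1.9) = 8.474 servings → $10.17.
lentils only: max(399/23, 16.1/4.2) = 17.35 servings → $6.94.
edamame only: max(399/54, 16.1/1.9) = 8.474 servings → $8.90.
peanut butter + kale with both targets exact would need a negative amount; discard.
peanut butter + lentils with both tight: 10.53 servings and 1.327 servings → $4.22.
peanut butter + edamame with both targets exact would need a negative amount; discard.
kale + lentils with both tight: 1.622 servings and 3.099 servings → $3.19.
kale + edamame: intersection lies outside the first quadrant.
lentils + edamame with both tight: 0.6079 servings and 7.13 servings → $7.73.
Cheapest feasible corner: $3.19.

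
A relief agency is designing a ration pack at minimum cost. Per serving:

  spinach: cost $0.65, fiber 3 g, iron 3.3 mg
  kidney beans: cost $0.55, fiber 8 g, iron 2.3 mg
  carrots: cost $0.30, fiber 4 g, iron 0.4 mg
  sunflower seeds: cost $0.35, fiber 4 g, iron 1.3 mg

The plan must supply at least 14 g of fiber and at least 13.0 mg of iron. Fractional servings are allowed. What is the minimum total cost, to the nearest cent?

$2.60

With two linear requirements the optimum uses one or two foods; enumerate the corners.
spinach only: max(14/3, 13.0/3.3) = 4.667 servings → $3.03.
kidney beans only: max(14/8, 13.0/2.3) = 5.652 servings → $3.11.
carrots only: max(14/4, 13.0/0.4) = 32.5 servings → $9.75.
sunflower seeds only: max(14/4, 13.0/1.3) = 10 servings → $3.50.
spinach + kidney beans with both tight: 3.682 servings and 0.3692 servings → $2.60.
spinach + carrots with both tight: 3.867 servings and 0.6 servings → $2.69.
spinach + sunflower seeds with both tight: 3.634 servings and 0.7742 servings → $2.63.
kidney beans + carrots: the both-tight solution has a negative serving — not a feasible corner.
kidney beans + sunflower seeds: the both-tight solution has a negative serving — not a feasible corner.
carrots + sunflower seeds: intersection lies outside the first quadrant.
So the least-cost plan costs $2.60.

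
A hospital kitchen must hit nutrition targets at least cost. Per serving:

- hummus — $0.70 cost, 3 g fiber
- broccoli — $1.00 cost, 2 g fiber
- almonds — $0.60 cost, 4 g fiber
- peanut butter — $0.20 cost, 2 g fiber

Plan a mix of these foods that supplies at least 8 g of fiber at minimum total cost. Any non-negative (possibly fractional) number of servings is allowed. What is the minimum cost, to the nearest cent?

$0.80

Cost per g of fiber: peanut butter $0.1000, almonds $0.1500, hummus $0.2333, broccoli $0.5000.
With no serving limits, use only peanut butter: 8 g / 2 g = 4 servings × $0.20 = $0.80.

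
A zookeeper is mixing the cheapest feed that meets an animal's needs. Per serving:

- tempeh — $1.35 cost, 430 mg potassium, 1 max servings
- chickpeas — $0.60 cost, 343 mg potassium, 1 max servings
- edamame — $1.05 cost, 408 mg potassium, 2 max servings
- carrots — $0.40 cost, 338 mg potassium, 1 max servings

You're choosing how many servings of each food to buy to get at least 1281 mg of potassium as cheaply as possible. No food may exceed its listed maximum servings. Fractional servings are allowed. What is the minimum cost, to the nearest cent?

Cost per mg of potassium: carrots $0.0012, chickpeas $0.0017, edamame $0.0026, tempeh $0.0031.
Take 1 serving of carrots: +338.0 mg potassium for $0.40 (total $0.40, still need 943.0 mg).
Take 1 serving of chickpeas: +343.0 mg potassium for $0.60 (total $1.00, still need 600.0 mg).
Take 1.471 servings of edamame: +600.0 mg potassium for $1.54 (total $2.54, still need 0.0 mg).
Filling from the cheapest source first is optimal under one linear minimum: $2.54.

$2.54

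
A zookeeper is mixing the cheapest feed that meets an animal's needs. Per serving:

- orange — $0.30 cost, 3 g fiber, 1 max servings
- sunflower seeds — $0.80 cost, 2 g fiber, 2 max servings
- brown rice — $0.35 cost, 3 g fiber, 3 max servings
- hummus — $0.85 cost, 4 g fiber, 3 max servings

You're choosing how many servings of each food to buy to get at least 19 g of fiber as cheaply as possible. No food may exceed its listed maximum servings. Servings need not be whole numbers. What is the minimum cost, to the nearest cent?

Cost per g of fiber: orange $0.1000, brown rice $0.1167, hummus $0.2125, sunflower seeds $0.4000.
Take 1 serving of orange: +3.0 g fiber for $0.30 (total $0.30, still need 16.0 g).
Take 3 servings of brown rice: +9.0 g fiber for $1.05 (total $1.35, still need 7.0 g).
Take 1.75 servings of hummus: +7.0 g fiber for $1.49 (total $2.84, still need 0.0 g).
Filling from the cheapest source first is optimal under one linear minimum: $2.84.

$2.84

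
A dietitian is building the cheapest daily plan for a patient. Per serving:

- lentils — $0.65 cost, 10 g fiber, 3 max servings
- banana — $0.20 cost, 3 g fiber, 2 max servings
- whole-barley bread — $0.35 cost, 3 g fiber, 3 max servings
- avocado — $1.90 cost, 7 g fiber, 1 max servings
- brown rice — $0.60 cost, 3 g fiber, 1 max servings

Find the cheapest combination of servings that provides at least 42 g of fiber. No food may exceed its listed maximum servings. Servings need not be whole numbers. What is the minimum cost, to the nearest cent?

$3.05

Cost per g of fiber: lentils $0.0650, banana $0.0667, whole-barley bread $0.1167, brown rice $0.2000, avocado $0.2714.
Take 3 servings of lentils: +30.0 g fiber for $1.95 (total $1.95, still need 12.0 g).
Take 2 servings of banana: +6.0 g fiber for $0.40 (total $2.35, still need 6.0 g).
Take 2 servings of whole-barley bread: +6.0 g fiber for $0.70 (total $3.05, still need 0.0 g).
Greedy by cheapest-per-g is optimal for a single linear constraint, so the minimum cost is $3.05.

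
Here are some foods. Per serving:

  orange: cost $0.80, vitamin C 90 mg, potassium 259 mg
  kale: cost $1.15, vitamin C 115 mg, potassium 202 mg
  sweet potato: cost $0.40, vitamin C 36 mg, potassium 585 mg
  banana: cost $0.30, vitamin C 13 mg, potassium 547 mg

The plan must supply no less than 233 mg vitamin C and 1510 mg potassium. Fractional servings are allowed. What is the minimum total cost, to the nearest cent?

$2.21

A basic optimal solution has at most two foods positive. Try each food alone and each pair with both targets met exactly.
orange only: max(233/90, 1510/259) = 5.83 servings → $4.66.
kale only: max(233/115, 1510/202) = 7.475 servings → $8.60.
sweet potato only: max(233/36, 1510/585) = 6.472 servings → $2.59.
banana only: max(233/13, 1510/547) = 17.92 servings → $5.38.
orange + kale with both targets exact would need a negative amount; discard.
orange + sweet potato with both tight: 1.891 servings and 1.744 servings → $2.21.
orange + banana with both tight: 2.351 servings and 1.647 servings → $2.37.
kale + sweet potato with both tight: 1.366 servings and 2.11 servings → $2.41.
kale + banana with both tight: 1.789 servings and 2.1 servings → $2.69.
sweet potato + banana: the both-tight solution has a negative serving — not a feasible corner.
So the least-cost plan costs $2.21.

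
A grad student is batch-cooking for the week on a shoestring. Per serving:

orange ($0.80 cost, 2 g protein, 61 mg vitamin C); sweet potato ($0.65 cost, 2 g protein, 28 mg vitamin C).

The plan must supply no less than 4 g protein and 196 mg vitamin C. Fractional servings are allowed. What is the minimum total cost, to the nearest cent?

$2.57

Compare the cost at each extreme point of the feasible region.
orange only: max(4/2, 196/61) = 3.213 servings → $2.57.
sweet potato only: max(4/2, 196/28) = 7 servings → $4.55.
orange + sweet potato with both targets exact would need a negative amount; discard.
The minimum over all feasible corners is $2.57.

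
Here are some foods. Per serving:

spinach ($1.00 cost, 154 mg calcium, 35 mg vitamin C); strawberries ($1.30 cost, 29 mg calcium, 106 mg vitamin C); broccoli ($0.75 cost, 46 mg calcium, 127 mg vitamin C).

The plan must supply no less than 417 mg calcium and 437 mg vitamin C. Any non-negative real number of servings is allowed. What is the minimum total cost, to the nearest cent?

A basic optimal solution has at most two foods positive. Try each food alone and each pair with both targets met exactly.
spinach only: max(417/154, 437/35) = 12.49 servings → $12.49.
strawberries only: max(417/29, 437/106) = 14.38 servings → $18.69.
broccoli only: max(417/46, 437/127) = 9.065 servings → $6.80.
spinach + strawberries with both tight: 2.06 servings and 3.443 servings → $6.53.
spinach + broccoli with both tight: 1.831 servings and 2.936 servings → $4.03.
strawberries + broccoli: intersection lies outside the first quadrant.
So the least-cost plan costs $4.03.

$4.03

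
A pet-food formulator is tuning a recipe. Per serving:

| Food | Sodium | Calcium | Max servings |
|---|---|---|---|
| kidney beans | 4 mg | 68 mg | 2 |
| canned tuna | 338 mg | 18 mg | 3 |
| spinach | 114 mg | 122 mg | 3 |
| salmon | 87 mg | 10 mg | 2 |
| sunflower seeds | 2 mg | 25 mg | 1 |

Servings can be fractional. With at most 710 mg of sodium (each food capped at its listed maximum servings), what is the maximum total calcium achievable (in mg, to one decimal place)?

556.8 mg

Calcium per mg sodium: kidney beans 17, sunflower seeds 12.5, spinach 1.07, salmon 0.1149, canned tuna 0.05325.
Take 2 servings of kidney beans: uses 8 mg sodium, +136.0 mg calcium (running total 136.0 mg).
Take 1 serving of sunflower seeds: uses 2 mg sodium, +25.0 mg calcium (running total 161.0 mg).
Take 3 servings of spinach: uses 342 mg sodium, +366.0 mg calcium (running total 527.0 mg).
Take 2 servings of salmon: uses 174 mg sodium, +20.0 mg calcium (running total 547.0 mg).
Take 0.5444 servings of canned tuna: uses 184 mg sodium, +9.8 mg calcium (running total 556.8 mg).
Filling greedily by calcium-per-mg sodium is optimal for one linear limit, giving 556.8 mg.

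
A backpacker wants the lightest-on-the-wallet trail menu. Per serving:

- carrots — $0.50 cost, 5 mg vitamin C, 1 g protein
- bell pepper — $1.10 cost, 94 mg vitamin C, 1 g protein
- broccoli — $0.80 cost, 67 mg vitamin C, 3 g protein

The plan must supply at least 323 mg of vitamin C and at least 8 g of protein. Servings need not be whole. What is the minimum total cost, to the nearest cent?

Minimising a linear cost over {vitamin C ≥ 323, protein ≥ 8, servings ≥ 0} — the optimum is at a vertex, using one or two foods.
carrots only: max(323/5, 8/1) = 64.6 servings → $32.30.
bell pepper only: max(323/94, 8/1) = 8 servings → $8.80.
broccoli only: max(323/67, 8/3) = 4.821 servings → $3.86.
carrots + bell pepper with both tight: 4.82 servings and 3.18 servings → $5.91.
carrots + broccoli: the both-tight solution has a negative serving — not a feasible corner.
bell pepper + broccoli with both tight: 2.014 servings and 1.995 servings → $3.81.
So the least-cost plan costs $3.81.

$3.81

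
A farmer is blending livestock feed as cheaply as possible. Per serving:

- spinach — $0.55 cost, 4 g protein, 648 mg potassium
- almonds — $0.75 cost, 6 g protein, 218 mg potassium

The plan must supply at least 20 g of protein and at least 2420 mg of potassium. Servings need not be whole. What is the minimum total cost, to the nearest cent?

$2.67

At the optimum either one food covers both requirements or two foods hit both targets exactly; no other combination can be cheaper.
spinach only: max(20/4, 2420/648) = 5 servings → $2.75.
almonds only: max(20/6, 2420/218) = 11.1 servings → $8.33.
spinach + almonds with both tight: 3.369 servings and 1.088 servings → $2.67.
So the least-cost plan costs $2.67.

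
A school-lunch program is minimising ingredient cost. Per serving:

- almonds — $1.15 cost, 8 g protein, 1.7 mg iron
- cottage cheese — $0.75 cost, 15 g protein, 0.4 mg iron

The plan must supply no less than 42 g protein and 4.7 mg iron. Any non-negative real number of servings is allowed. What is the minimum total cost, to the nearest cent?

An LP optimum is at a vertex; with two nutrient constraints at most two foods are used. Check each candidate.
almonds only: max(42/8, 4.7/1.7) = 5.25 servings → $6.04.
cottage cheese only: max(42/15, 4.7/0.4) = 11.75 servings → $8.81.
almonds + cottage cheese with both tight: 2.408 servings and 1.516 servings → $3.91.
The minimum over all feasible corners is $3.91.

$3.91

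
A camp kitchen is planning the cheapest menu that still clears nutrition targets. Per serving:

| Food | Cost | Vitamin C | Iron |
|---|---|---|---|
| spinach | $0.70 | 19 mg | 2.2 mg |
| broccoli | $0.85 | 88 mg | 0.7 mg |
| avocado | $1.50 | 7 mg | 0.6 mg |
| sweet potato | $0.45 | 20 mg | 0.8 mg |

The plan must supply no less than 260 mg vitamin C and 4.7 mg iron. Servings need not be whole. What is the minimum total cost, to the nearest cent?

$3.17

Two binding constraints pin down two serving amounts, so the optimal mix uses at most two foods. The candidates are each food alone (scaled to the tighter of vitamin C/iron) and each pair with both constraints tight.
spinach only: max(260/19, 4.7/2.2) = 13.68 servings → $9.58.
broccoli only: max(260/88, 4.7/0.7) = 6.714 servings → $5.71.
avocado only: max(260/7, 4.7/0.6) = 37.14 servings → $55.71.
sweet potato only: max(260/20, 4.7/0.8) = 13 servings → $5.85.
spinach + broccoli with both tight: 1.285 servings and 2.677 servings → $3.17.
spinach + avocado: intersection lies outside the first quadrant.
spinach + sweet potato with both targets exact would need a negative amount; discard.
broccoli + avocado with both tight: 2.57 servings and 4.835 servings → $9.44.
broccoli + sweet potato with both tight: 2.021 servings and 4.106 servings → $3.57.
avocado + sweet potato: the both-tight solution has a negative serving — not a feasible corner.
So the least-cost plan costs $3.17.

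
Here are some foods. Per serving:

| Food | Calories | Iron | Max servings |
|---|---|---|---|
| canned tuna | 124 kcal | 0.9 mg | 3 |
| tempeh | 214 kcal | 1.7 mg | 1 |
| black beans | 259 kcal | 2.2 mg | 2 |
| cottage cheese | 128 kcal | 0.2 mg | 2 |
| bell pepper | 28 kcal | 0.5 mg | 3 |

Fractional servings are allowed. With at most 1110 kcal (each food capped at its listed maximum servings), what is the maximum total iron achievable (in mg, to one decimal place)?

9.7 mg

Iron per kcal: bell pepper 0.01786, black beans 0.008494, tempeh 0.007944, canned tuna 0.007258, cottage cheese 0.001563.
Take 3 servings of bell pepper: uses 84 kcal, +1.5 mg iron (running total 1.5 mg).
Take 2 servings of black beans: uses 518 kcal, +4.4 mg iron (running total 5.9 mg).
Take 1 serving of tempeh: uses 214 kcal, +1.7 mg iron (running total 7.6 mg).
Take 2.371 servings of canned tuna: uses 294 kcal, +2.1 mg iron (running total 9.7 mg).
Greedy by best ratio exhausts the calories allowance optimally: 9.7 mg.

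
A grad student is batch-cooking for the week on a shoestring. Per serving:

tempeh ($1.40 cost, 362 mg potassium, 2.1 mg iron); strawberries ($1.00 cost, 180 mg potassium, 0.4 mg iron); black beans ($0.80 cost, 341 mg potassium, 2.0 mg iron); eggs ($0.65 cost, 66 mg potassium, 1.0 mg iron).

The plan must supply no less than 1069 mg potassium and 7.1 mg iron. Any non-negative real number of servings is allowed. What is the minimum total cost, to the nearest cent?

This is a tiny linear program; its minimum lies at a vertex of the feasible set. List the vertices and price them.
tempeh only: max(1069/362, 7.1/2.1) = 3.381 servings → $4.73.
strawberries only: max(1069/180, 7.1/0.4) = 17.75 servings → $17.75.
black beans only: max(1069/341, 7.1/2.0) = 3.55 servings → $2.84.
eggs only: max(1069/66, 7.1/1.0) = 16.2 servings → $10.53.
tempeh + strawberries: intersection lies outside the first quadrant.
tempeh + black beans with both targets exact would need a negative amount; discard.
tempeh + eggs with both tight: 2.688 servings and 1.456 servings → $4.71.
strawberries + black beans: the both-tight solution has a negative serving — not a feasible corner.
strawberries + eggs with both tight: 3.909 servings and 5.536 servings → $7.51.
black beans + eggs with both tight: 2.873 servings and 1.355 servings → $3.18.
So the least-cost plan costs $2.84.

$2.84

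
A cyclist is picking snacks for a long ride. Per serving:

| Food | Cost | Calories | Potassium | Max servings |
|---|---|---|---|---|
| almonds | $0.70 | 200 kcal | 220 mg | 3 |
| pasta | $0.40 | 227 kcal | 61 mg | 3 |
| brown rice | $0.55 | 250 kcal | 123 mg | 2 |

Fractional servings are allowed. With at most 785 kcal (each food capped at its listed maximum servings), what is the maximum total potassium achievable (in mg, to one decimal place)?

751.0 mg

Potassium per kcal: almonds 1.1, brown rice 0.492, pasta 0.2687.
Take 3 servings of almonds: uses 600 kcal, +660.0 mg potassium (running total 660.0 mg).
Take 0.74 servings of brown rice: uses 185 kcal, +91.0 mg potassium (running total 751.0 mg).
Greedy by best ratio exhausts the calories allowance optimally: 751.0 mg.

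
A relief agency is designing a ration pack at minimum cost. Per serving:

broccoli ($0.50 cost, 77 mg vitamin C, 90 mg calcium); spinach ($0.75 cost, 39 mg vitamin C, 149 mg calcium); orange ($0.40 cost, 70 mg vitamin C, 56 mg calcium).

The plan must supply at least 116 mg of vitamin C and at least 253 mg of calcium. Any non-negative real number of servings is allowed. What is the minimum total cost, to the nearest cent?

The cheapest plan sits at a corner of the feasible region — with two constraints it uses at most two foods.
broccoli only: max(116/77, 253/90) = 2.811 servings → $1.41.
spinach only: max(116/39, 253/149) = 2.974 servings → $2.23.
orange only: max(116/70, 253/56) = 4.518 servings → $1.81.
broccoli + spinach with both tight: 0.9314 servings and 1.135 servings → $1.32.
broccoli + orange with both targets exact would need a negative amount; discard.
spinach + orange with both tight: 1.36 servings and 0.8995 servings → $1.38.
Cheapest feasible corner: $1.32.

$1.32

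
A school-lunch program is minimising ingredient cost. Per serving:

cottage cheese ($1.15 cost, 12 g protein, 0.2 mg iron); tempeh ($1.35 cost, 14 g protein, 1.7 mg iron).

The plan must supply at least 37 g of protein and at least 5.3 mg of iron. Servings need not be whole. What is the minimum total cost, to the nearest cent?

The cheapest plan sits at a corner of the feasible region — with two constraints it uses at most two foods.
cottage cheese only: max(37/12, 5.3/0.2) = 26.5 servings → $30.48.
tempeh only: max(37/14, 5.3/1.7) = 3.118 servings → $4.21.
cottage cheese + tempeh with both targets exact would need a negative amount; discard.
So the least-cost plan costs $4.21.

$4.21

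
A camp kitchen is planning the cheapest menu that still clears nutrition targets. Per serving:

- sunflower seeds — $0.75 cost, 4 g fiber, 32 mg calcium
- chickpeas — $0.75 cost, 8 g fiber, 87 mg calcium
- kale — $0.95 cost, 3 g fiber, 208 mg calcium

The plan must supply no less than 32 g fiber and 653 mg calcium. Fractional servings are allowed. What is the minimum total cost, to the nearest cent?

$4.16

This is a tiny linear program; its minimum lies at a vertex of the feasible set. List the vertices and price them.
sunflower seeds only: max(32/4, 653/32) = 20.41 servings → $15.30.
chickpeas only: max(32/8, 653/87) = 7.506 servings → $5.63.
kale only: max(32/3, 653/208) = 10.67 servings → $10.13.
sunflower seeds + chickpeas with both targets exact would need a negative amount; discard.
sunflower seeds + kale with both tight: 6.382 servings and 2.158 servings → $6.84.
chickpeas + kale with both tight: 3.348 servings and 1.739 servings → $4.16.
Cheapest feasible corner: $4.16.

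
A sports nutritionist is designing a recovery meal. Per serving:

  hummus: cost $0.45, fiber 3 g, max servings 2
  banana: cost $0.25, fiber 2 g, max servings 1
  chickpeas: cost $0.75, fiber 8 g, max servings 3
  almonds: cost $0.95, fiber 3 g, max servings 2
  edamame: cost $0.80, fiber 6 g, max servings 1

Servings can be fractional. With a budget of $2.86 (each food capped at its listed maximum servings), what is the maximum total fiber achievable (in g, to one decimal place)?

28.7 g

Fiber per dollar: chickpeas 10.67, banana 8, edamame 7.5, hummus 6.667, almonds 3.158.
Take 3 servings of chickpeas: spends $2.25, +24.0 g fiber (running total 24.0 g).
Take 1 serving of banana: spends $0.25, +2.0 g fiber (running total 26.0 g).
Take 0.45 servings of edamame: spends $0.36, +2.7 g fiber (running total 28.7 g).
Greedy by best ratio exhausts the cost allowance optimally: 28.7 g.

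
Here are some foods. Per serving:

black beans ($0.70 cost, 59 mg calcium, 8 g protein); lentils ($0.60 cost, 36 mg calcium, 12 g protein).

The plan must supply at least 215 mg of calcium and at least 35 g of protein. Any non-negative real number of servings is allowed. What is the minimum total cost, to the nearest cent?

$2.69

Check every corner: each single food scaled to meet both minima, and each pair solved so both constraints bind.
black beans only: max(215/59, 35/8) = 4.375 servings → $3.06.
lentils only: max(215/36, 35/12) = 5.972 servings → $3.58.
black beans + lentils with both tight: 3.143 servings and 0.8214 servings → $2.69.
The minimum over all feasible corners is $2.69.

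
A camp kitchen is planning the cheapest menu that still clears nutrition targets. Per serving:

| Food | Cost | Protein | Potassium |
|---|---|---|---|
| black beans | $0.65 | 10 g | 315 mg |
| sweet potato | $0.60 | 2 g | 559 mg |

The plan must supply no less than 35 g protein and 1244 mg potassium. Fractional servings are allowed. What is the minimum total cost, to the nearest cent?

black beans only: max(35/10, 1244/315) = 3.949 servings → $2.57.
sweet potato only: max(35/2, 1244/559) = 17.5 servings → $10.50.
black beans + sweet potato with both tight: 3.443 servings and 0.2853 servings → $2.41.
Cheapest feasible corner: $2.41.

$2.41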